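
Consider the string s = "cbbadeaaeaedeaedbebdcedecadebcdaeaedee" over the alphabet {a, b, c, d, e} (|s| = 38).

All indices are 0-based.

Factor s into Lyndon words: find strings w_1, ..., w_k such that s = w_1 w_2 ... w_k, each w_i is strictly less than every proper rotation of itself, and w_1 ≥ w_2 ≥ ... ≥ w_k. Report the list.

emit factor 1: 'c' (i=0, period=1)
emit factor 2: 'b' (i=1, period=1)
emit factor 3: 'b' (i=2, period=1)
emit factor 4: 'ade' (i=3, period=3)
emit factor 5: 'aaeaedeaedbebdcedecadebcdaeaedee' (i=6, period=32)

["c", "b", "b", "ade", "aaeaedeaedbebdcedecadebcdaeaedee"]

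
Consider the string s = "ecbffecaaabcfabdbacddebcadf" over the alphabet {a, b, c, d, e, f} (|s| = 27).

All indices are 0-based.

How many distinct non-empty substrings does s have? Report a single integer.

352

rank | idx | suffix
   0 |   7 | aaabcfabdbacddebcadf
   1 |   8 | aabcfabdbacddebcadf
   2 |   9 | abcfabdbacddebcadf
   3 |  13 | abdbacddebcadf
   4 |  17 | acddebcadf
   5 |  24 | adf
   6 |  16 | bacddebcadf
   7 |  22 | bcadf
   8 |  10 | bcfabdbacddebcadf
   9 |  14 | bdbacddebcadf
  10 |   2 | bffecaaabcfabdbacddebcadf
  11 |   6 | caaabcfabdbacddebcadf
  12 |  23 | cadf
  13 |   1 | cbffecaaabcfabdbacddebcadf
  14 |  18 | cddebcadf
  15 |  11 | cfabdbacddebcadf
  16 |  15 | dbacddebcadf
  17 |  19 | ddebcadf
  18 |  20 | debcadf
  19 |  25 | df
  20 |  21 | ebcadf
  21 |   5 | ecaaabcfabdbacddebcadf
  22 |   0 | ecbffecaaabcfabdbacddebcadf
  23 |  26 | f
  24 |  12 | fabdbacddebcadf
  25 |   4 | fecaaabcfabdbacddebcadf
  26 |   3 | ffecaaabcfabdbacddebcadf

SA = [7, 8, 9, 13, 17, 24, 16, 22, 10, 14, 2, 6, 23, 1, 18, 11, 15, 19, 20, 25, 21, 5, 0, 26, 12, 4, 3]
i: (SA[i-1],SA[i]) lcp shared
  1: (7,8) 2 'aa'
  2: (8,9) 1 'a'
  3: (9,13) 2 'ab'
  4: (13,17) 1 'a'
  5: (17,24) 1 'a'
  6: (24,16) 0 ''
  7: (16,22) 1 'b'
  8: (22,10) 2 'bc'
  9: (10,14) 1 'b'
  10: (14,2) 1 'b'
  11: (2,6) 0 ''
  12: (6,23) 2 'ca'
  13: (23,1) 1 'c'
  14: (1,18) 1 'c'
  15: (18,11) 1 'c'
  16: (11,15) 0 ''
  17: (15,19) 1 'd'
  18: (19,20) 1 'd'
  19: (20,25) 1 'd'
  20: (25,21) 0 ''
  21: (21,5) 1 'e'
  22: (5,0) 2 'ec'
  23: (0,26) 0 ''
  24: (26,12) 1 'f'
  25: (12,4) 1 'f'
  26: (4,3) 1 'f'

n(n+1)/2 = 27·28/2 = 378
Σ LCP = 0 + 2 + 1 + 2 + 1 + 1 + 0 + 1 + 2 + 1 + 1 + 0 + 2 + 1 + 1 + 1 + 0 + 1 + 1 + 1 + 0 + 1 + 2 + 0 + 1 + 1 + 1 = 26
distinct = 378 − 26 = 352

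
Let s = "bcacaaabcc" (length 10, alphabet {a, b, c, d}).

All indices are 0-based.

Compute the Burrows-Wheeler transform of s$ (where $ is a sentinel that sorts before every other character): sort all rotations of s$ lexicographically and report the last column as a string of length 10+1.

ccaac$acabb

rank  rotation     last
    0  $bcacaaabcc  c
    1  aaabcc$bcac  c
    2  aabcc$bcaca  a
    3  abcc$bcacaa  a
    4  acaaabcc$bc  c
    5  bcacaaabcc$  $
    6  bcc$bcacaaa  a
    7  c$bcacaaabc  c
    8  caaabcc$bca  a
    9  cacaaabcc$b  b
   10  cc$bcacaaab  b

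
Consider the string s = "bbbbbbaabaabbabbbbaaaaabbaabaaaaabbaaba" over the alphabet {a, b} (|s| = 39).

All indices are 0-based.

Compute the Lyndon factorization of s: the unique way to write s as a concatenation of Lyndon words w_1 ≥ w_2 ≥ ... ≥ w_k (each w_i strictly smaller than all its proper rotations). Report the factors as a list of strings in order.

["b", "b", "b", "b", "b", "b", "aabaabbabbbb", "aaaaabbaab", "aaaaabbaab", "a"]

emit factor 1: 'b' (i=0, period=1)
emit factor 2: 'b' (i=1, period=1)
emit factor 3: 'b' (i=2, period=1)
emit factor 4: 'b' (i=3, period=1)
emit factor 5: 'b' (i=4, period=1)
emit factor 6: 'b' (i=5, period=1)
emit factor 7: 'aabaabbabbbb' (i=6, period=12)
emit factor 8: 'aaaaabbaab' (i=18, period=10)
emit factor 9: 'aaaaabbaab' (i=28, period=10)
emit factor 10: 'a' (i=38, period=1)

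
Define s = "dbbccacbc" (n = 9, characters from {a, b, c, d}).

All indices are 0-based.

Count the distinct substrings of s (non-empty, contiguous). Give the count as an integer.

39

rank→(start, suffix):
  0 → (5, 'acbc')
  1 → (1, 'bbccacbc')
  2 → (7, 'bc')
  3 → (2, 'bccacbc')
  4 → (8, 'c')
  5 → (4, 'cacbc')
  6 → (6, 'cbc')
  7 → (3, 'ccacbc')
  8 → (0, 'dbbccacbc')

SA = [5, 1, 7, 2, 8, 4, 6, 3, 0]
[i] adj suffixes → lcp
  [1] 5/1 → 0 ('')
  [2] 1/7 → 1 ('b')
  [3] 7/2 → 2 ('bc')
  [4] 2/8 → 0 ('')
  [5] 8/4 → 1 ('c')
  [6] 4/6 → 1 ('c')
  [7] 6/3 → 1 ('c')
  [8] 3/0 → 0 ('')

n(n+1)/2 = 9·10/2 = 45
Σ LCP = 0 + 0 + 1 + 2 + 0 + 1 + 1 + 1 + 0 = 6
distinct = 45 − 6 = 39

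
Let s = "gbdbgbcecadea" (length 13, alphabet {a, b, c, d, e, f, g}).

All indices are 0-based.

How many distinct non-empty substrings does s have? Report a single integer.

sorted suffixes:
  #0 SA[0]=12  'a'
  #1 SA[1]=9  'adea'
  #2 SA[2]=5  'bcecadea'
  #3 SA[3]=1  'bdbgbcecadea'
  #4 SA[4]=3  'bgbcecadea'
  #5 SA[5]=8  'cadea'
  #6 SA[6]=6  'cecadea'
  #7 SA[7]=2  'dbgbcecadea'
  #8 SA[8]=10  'dea'
  #9 SA[9]=11  'ea'
  #10 SA[10]=7  'ecadea'
  #11 SA[11]=4  'gbcecadea'
  #12 SA[12]=0  'gbdbgbcecadea'

SA = [12, 9, 5, 1, 3, 8, 6, 2, 10, 11, 7, 4, 0]
i: (SA[i-1],SA[i]) lcp shared
  1: (12,9) 1 'a'
  2: (9,5) 0 ''
  3: (5,1) 1 'b'
  4: (1,3) 1 'b'
  5: (3,8) 0 ''
  6: (8,6) 1 'c'
  7: (6,2) 0 ''
  8: (2,10) 1 'd'
  9: (10,11) 0 ''
  10: (11,7) 1 'e'
  11: (7,4) 0 ''
  12: (4,0) 2 'gb'

n(n+1)/2 = 13·14/2 = 91
Σ LCP = 0 + 1 + 0 + 1 + 1 + 0 + 1 + 0 + 1 + 0 + 1 + 0 + 2 = 8
distinct = 91 − 8 = 83

83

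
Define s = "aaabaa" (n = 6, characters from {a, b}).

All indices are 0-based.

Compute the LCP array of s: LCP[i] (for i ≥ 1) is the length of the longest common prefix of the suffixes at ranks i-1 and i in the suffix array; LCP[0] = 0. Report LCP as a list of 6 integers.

[0, 1, 2, 2, 1, 0]

rank | idx | suffix
   0 |   5 | a
   1 |   4 | aa
   2 |   0 | aaabaa
   3 |   1 | aabaa
   4 |   2 | abaa
   5 |   3 | baa

SA = [5, 4, 0, 1, 2, 3]
rank  pair      lcp
   1  s[5:],s[4:]  1  'a'
   2  s[4:],s[0:]  2  'aa'
   3  s[0:],s[1:]  2  'aa'
   4  s[1:],s[2:]  1  'a'
   5  s[2:],s[3:]  0  ''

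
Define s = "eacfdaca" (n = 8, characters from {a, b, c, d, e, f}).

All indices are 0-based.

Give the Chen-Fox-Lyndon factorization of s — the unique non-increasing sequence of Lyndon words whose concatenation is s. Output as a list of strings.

emit factor 1: 'e' (i=0, period=1)
emit factor 2: 'acfd' (i=1, period=4)
emit factor 3: 'ac' (i=5, period=2)
emit factor 4: 'a' (i=7, period=1)

["e", "acfd", "ac", "a"]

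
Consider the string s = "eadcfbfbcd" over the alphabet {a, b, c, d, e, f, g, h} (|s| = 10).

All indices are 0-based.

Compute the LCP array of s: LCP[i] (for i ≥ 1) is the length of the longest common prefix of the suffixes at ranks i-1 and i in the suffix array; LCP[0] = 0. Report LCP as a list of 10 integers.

[0, 0, 1, 0, 1, 0, 1, 0, 0, 2]

sorted suffixes:
  #0 SA[0]=1  'adcfbfbcd'
  #1 SA[1]=7  'bcd'
  #2 SA[2]=5  'bfbcd'
  #3 SA[3]=8  'cd'
  #4 SA[4]=3  'cfbfbcd'
  #5 SA[5]=9  'd'
  #6 SA[6]=2  'dcfbfbcd'
  #7 SA[7]=0  'eadcfbfbcd'
  #8 SA[8]=6  'fbcd'
  #9 SA[9]=4  'fbfbcd'

SA = [1, 7, 5, 8, 3, 9, 2, 0, 6, 4]
i: (SA[i-1],SA[i]) lcp shared
  1: (1,7) 0 ''
  2: (7,5) 1 'b'
  3: (5,8) 0 ''
  4: (8,3) 1 'c'
  5: (3,9) 0 ''
  6: (9,2) 1 'd'
  7: (2,0) 0 ''
  8: (0,6) 0 ''
  9: (6,4) 2 'fb'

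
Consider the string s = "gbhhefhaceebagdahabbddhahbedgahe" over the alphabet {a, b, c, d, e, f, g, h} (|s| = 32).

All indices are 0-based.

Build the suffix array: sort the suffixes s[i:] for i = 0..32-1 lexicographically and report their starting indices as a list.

[17, 7, 12, 15, 23, 29, 11, 18, 19, 25, 1, 8, 14, 20, 27, 21, 31, 10, 26, 9, 4, 5, 28, 0, 13, 16, 6, 22, 24, 30, 3, 2]

rank→(start, suffix):
  0 → (17, 'abbddhahbedgahe')
  1 → (7, 'aceebagdahabbddhahbedgahe')
  2 → (12, 'agdahabbddhahbedgahe')
  3 → (15, 'ahabbddhahbedgahe')
  4 → (23, 'ahbedgahe')
  5 → (29, 'ahe')
  6 → (11, 'bagdahabbddhahbedgahe')
  7 → (18, 'bbddhahbedgahe')
  8 → (19, 'bddhahbedgahe')
  9 → (25, 'bedgahe')
  10 → (1, 'bhhefhaceebagdahabbddhahbedgahe')
  11 → (8, 'ceebagdahabbddhahbedgahe')
  12 → (14, 'dahabbddhahbedgahe')
  13 → (20, 'ddhahbedgahe')
  14 → (27, 'dgahe')
  15 → (21, 'dhahbedgahe')
  16 → (31, 'e')
  17 → (10, 'ebagdahabbddhahbedgahe')
  18 → (26, 'edgahe')
  19 → (9, 'eebagdahabbddhahbedgahe')
  20 → (4, 'efhaceebagdahabbddhahbedgahe')
  21 → (5, 'fhaceebagdahabbddhahbedgahe')
  22 → (28, 'gahe')
  23 → (0, 'gbhhefhaceebagdahabbddhahbedgahe')
  24 → (13, 'gdahabbddhahbedgahe')
  25 → (16, 'habbddhahbedgahe')
  26 → (6, 'haceebagdahabbddhahbedgahe')
  27 → (22, 'hahbedgahe')
  28 → (24, 'hbedgahe')
  29 → (30, 'he')
  30 → (3, 'hefhaceebagdahabbddhahbedgahe')
  31 → (2, 'hhefhaceebagdahabbddhahbedgahe')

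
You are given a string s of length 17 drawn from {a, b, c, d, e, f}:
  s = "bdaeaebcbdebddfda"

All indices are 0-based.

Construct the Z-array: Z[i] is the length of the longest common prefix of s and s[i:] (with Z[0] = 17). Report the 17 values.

Z[0]=17
i=1: i≥r, start 0; Z[1]=0
i=2: i≥r, start 0; Z[2]=0
i=3: i≥r, start 0; Z[3]=0
i=4: i≥r, start 0; Z[4]=0
i=5: i≥r, start 0; Z[5]=0
i=6: i≥r, start 0; Z[6]=1 extend→box=[6,7)
i=7: i≥r, start 0; Z[7]=0
i=8: i≥r, start 0; Z[8]=2 extend→box=[8,10)
i=9: min(r-i=1, Z[1]=0)=0; Z[9]=0
i=10: i≥r, start 0; Z[10]=0
i=11: i≥r, start 0; Z[11]=2 extend→box=[11,13)
i=12: min(r-i=1, Z[1]=0)=0; Z[12]=0
i=13: i≥r, start 0; Z[13]=0
i=14: i≥r, start 0; Z[14]=0
i=15: i≥r, start 0; Z[15]=0
i=16: i≥r, start 0; Z[16]=0

[17, 0, 0, 0, 0, 0, 1, 0, 2, 0, 0, 2, 0, 0, 0, 0, 0]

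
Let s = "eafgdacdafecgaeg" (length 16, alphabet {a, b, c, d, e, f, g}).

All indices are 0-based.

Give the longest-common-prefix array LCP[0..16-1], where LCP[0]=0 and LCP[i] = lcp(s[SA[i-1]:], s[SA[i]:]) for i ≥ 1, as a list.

[0, 1, 1, 2, 0, 1, 0, 2, 0, 1, 1, 0, 1, 0, 1, 1]

rank→(start, suffix):
  0 → (5, 'acdafecgaeg')
  1 → (13, 'aeg')
  2 → (8, 'afecgaeg')
  3 → (1, 'afgdacdafecgaeg')
  4 → (6, 'cdafecgaeg')
  5 → (11, 'cgaeg')
  6 → (4, 'dacdafecgaeg')
  7 → (7, 'dafecgaeg')
  8 → (0, 'eafgdacdafecgaeg')
  9 → (10, 'ecgaeg')
  10 → (14, 'eg')
  11 → (9, 'fecgaeg')
  12 → (2, 'fgdacdafecgaeg')
  13 → (15, 'g')
  14 → (12, 'gaeg')
  15 → (3, 'gdacdafecgaeg')

SA = [5, 13, 8, 1, 6, 11, 4, 7, 0, 10, 14, 9, 2, 15, 12, 3]
[i] adj suffixes → lcp
  [1] 5/13 → 1 ('a')
  [2] 13/8 → 1 ('a')
  [3] 8/1 → 2 ('af')
  [4] 1/6 → 0 ('')
  [5] 6/11 → 1 ('c')
  [6] 11/4 → 0 ('')
  [7] 4/7 → 2 ('da')
  [8] 7/0 → 0 ('')
  [9] 0/10 → 1 ('e')
  [10] 10/14 → 1 ('e')
  [11] 14/9 → 0 ('')
  [12] 9/2 → 1 ('f')
  [13] 2/15 → 0 ('')
  [14] 15/12 → 1 ('g')
  [15] 12/3 → 1 ('g')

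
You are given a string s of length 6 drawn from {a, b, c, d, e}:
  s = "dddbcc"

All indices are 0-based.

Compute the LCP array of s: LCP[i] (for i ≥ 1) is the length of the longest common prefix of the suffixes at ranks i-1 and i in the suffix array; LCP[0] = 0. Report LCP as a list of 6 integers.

rank | idx | suffix
   0 |   3 | bcc
   1 |   5 | c
   2 |   4 | cc
   3 |   2 | dbcc
   4 |   1 | ddbcc
   5 |   0 | dddbcc

SA = [3, 5, 4, 2, 1, 0]
i: (SA[i-1],SA[i]) lcp shared
  1: (3,5) 0 ''
  2: (5,4) 1 'c'
  3: (4,2) 0 ''
  4: (2,1) 1 'd'
  5: (1,0) 2 'dd'

[0, 0, 1, 0, 1, 2]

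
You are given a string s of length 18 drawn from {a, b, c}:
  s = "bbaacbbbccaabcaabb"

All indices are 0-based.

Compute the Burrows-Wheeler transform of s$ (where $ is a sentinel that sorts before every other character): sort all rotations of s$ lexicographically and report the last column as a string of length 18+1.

bccbaaabba$cbabbcab

rank  rotation             last
    0  $bbaacbbbccaabcaabb  b
    1  aabb$bbaacbbbccaabc  c
    2  aabcaabb$bbaacbbbcc  c
    3  aacbbbccaabcaabb$bb  b
    4  abb$bbaacbbbccaabca  a
    5  abcaabb$bbaacbbbcca  a
    6  acbbbccaabcaabb$bba  a
    7  b$bbaacbbbccaabcaab  b
    8  baacbbbccaabcaabb$b  b
    9  bb$bbaacbbbccaabcaa  a
   10  bbaacbbbccaabcaabb$  $
   11  bbbccaabcaabb$bbaac  c
   12  bbccaabcaabb$bbaacb  b
   13  bcaabb$bbaacbbbccaa  a
   14  bccaabcaabb$bbaacbb  b
   15  caabb$bbaacbbbccaab  b
   16  caabcaabb$bbaacbbbc  c
   17  cbbbccaabcaabb$bbaa  a
   18  ccaabcaabb$bbaacbbb  b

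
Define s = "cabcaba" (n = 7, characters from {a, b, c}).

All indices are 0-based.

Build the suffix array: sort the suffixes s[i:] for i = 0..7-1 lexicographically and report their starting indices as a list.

[6, 4, 1, 5, 2, 3, 0]

rank | idx | suffix
   0 |   6 | a
   1 |   4 | aba
   2 |   1 | abcaba
   3 |   5 | ba
   4 |   2 | bcaba
   5 |   3 | caba
   6 |   0 | cabcaba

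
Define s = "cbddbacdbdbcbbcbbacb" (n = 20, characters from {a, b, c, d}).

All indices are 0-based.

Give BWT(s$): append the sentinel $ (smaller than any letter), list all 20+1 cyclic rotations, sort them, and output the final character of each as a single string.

rank  rotation               last
    0  $cbddbacdbdbcbbcbbacb  b
    1  acb$cbddbacdbdbcbbcbb  b
    2  acdbdbcbbcbbacb$cbddb  b
    3  b$cbddbacdbdbcbbcbbac  c
    4  bacb$cbddbacdbdbcbbcb  b
    5  bacdbdbcbbcbbacb$cbdd  d
    6  bbacb$cbddbacdbdbcbbc  c
    7  bbcbbacb$cbddbacdbdbc  c
    8  bcbbacb$cbddbacdbdbcb  b
    9  bcbbcbbacb$cbddbacdbd  d
   10  bdbcbbcbbacb$cbddbacd  d
   11  bddbacdbdbcbbcbbacb$c  c
   12  cb$cbddbacdbdbcbbcbba  a
   13  cbbacb$cbddbacdbdbcbb  b
   14  cbbcbbacb$cbddbacdbdb  b
   15  cbddbacdbdbcbbcbbacb$  $
   16  cdbdbcbbcbbacb$cbddba  a
   17  dbacdbdbcbbcbbacb$cbd  d
   18  dbcbbcbbacb$cbddbacdb  b
   19  dbdbcbbcbbacb$cbddbac  c
   20  ddbacdbdbcbbcbbacb$cb  b

bbbcbdccbddcabb$adbcb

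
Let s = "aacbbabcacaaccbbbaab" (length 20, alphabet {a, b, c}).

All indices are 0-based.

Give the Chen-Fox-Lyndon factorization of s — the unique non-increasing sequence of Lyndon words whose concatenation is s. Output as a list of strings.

["aacbbabcacaaccbbb", "aab"]

emit factor 1: 'aacbbabcacaaccbbb' (i=0, period=17)
emit factor 2: 'aab' (i=17, period=3)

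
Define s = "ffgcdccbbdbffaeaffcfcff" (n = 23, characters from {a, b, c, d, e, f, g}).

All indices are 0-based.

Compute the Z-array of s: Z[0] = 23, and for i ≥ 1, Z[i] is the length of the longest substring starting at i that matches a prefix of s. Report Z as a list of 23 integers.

Z[0]=23
i=1: i≥r, start 0; Z[1]=1 grow→box=[1,2)
i=2: i≥r, start 0; Z[2]=0
i=3: i≥r, start 0; Z[3]=0
i=4: i≥r, start 0; Z[4]=0
i=5: i≥r, start 0; Z[5]=0
i=6: i≥r, start 0; Z[6]=0
i=7: i≥r, start 0; Z[7]=0
i=8: i≥r, start 0; Z[8]=0
i=9: i≥r, start 0; Z[9]=0
i=10: i≥r, start 0; Z[10]=0
i=11: i≥r, start 0; Z[11]=2 grow→box=[11,13)
i=12: min(r-i=1, Z[1]=1)=1; Z[12]=1
i=13: i≥r, start 0; Z[13]=0
i=14: i≥r, start 0; Z[14]=0
i=15: i≥r, start 0; Z[15]=0
i=16: i≥r, start 0; Z[16]=2 grow→box=[16,18)
i=17: min(r-i=1, Z[1]=1)=1; Z[17]=1
i=18: i≥r, start 0; Z[18]=0
i=19: i≥r, start 0; Z[19]=1 grow→box=[19,20)
i=20: i≥r, start 0; Z[20]=0
i=21: i≥r, start 0; Z[21]=2 grow→box=[21,23)
i=22: min(r-i=1, Z[1]=1)=1; Z[22]=1

[23, 1, 0, 0, 0, 0, 0, 0, 0, 0, 0, 2, 1, 0, 0, 0, 2, 1, 0, 1, 0, 2, 1]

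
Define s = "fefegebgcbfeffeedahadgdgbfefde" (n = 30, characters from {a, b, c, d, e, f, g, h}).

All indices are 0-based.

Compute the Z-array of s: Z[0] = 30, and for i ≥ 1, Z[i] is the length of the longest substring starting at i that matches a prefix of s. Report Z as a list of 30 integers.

Z[0]=30
i=1: fresh scan; Z[1]=0
i=2: fresh scan; Z[2]=2 grow→box=[2,4)
i=3: min(r-i=1, Z[1]=0)=0; Z[3]=0
i=4: fresh scan; Z[4]=0
i=5: fresh scan; Z[5]=0
i=6: fresh scan; Z[6]=0
i=7: fresh scan; Z[7]=0
i=8: fresh scan; Z[8]=0
i=9: fresh scan; Z[9]=0
i=10: fresh scan; Z[10]=3 grow→box=[10,13)
i=11: min(r-i=2, Z[1]=0)=0; Z[11]=0
i=12: min(r-i=1, Z[2]=2)=1; Z[12]=1
i=13: fresh scan; Z[13]=2 grow→box=[13,15)
i=14: min(r-i=1, Z[1]=0)=0; Z[14]=0
i=15: fresh scan; Z[15]=0
i=16: fresh scan; Z[16]=0
i=17: fresh scan; Z[17]=0
i=18: fresh scan; Z[18]=0
i=19: fresh scan; Z[19]=0
i=20: fresh scan; Z[20]=0
i=21: fresh scan; Z[21]=0
i=22: fresh scan; Z[22]=0
i=23: fresh scan; Z[23]=0
i=24: fresh scan; Z[24]=0
i=25: fresh scan; Z[25]=3 grow→box=[25,28)
i=26: min(r-i=2, Z[1]=0)=0; Z[26]=0
i=27: min(r-i=1, Z[2]=2)=1; Z[27]=1
i=28: fresh scan; Z[28]=0
i=29: fresh scan; Z[29]=0

[30, 0, 2, 0, 0, 0, 0, 0, 0, 0, 3, 0, 1, 2, 0, 0, 0, 0, 0, 0, 0, 0, 0, 0, 0, 3, 0, 1, 0, 0]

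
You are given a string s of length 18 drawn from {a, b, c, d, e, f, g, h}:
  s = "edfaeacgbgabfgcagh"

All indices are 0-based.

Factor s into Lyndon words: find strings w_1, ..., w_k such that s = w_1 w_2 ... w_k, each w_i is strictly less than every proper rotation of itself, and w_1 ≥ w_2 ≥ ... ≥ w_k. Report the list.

["e", "df", "ae", "acgbg", "abfgcagh"]

emit factor 1: 'e' (i=0, period=1)
emit factor 2: 'df' (i=1, period=2)
emit factor 3: 'ae' (i=3, period=2)
emit factor 4: 'acgbg' (i=5, period=5)
emit factor 5: 'abfgcagh' (i=10, period=8)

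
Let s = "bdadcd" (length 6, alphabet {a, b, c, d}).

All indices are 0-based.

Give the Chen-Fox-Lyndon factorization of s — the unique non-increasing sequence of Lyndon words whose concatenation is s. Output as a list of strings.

emit factor 1: 'bd' (i=0, period=2)
emit factor 2: 'adcd' (i=2, period=4)

["bd", "adcd"]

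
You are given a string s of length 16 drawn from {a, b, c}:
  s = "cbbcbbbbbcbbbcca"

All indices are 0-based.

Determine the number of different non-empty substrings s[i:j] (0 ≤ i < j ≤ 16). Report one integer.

rank | idx | suffix
   0 |  15 | a
   1 |   4 | bbbbbcbbbcca
   2 |   5 | bbbbcbbbcca
   3 |   6 | bbbcbbbcca
   4 |  10 | bbbcca
   5 |   1 | bbcbbbbbcbbbcca
   6 |   7 | bbcbbbcca
   7 |  11 | bbcca
   8 |   2 | bcbbbbbcbbbcca
   9 |   8 | bcbbbcca
  10 |  12 | bcca
  11 |  14 | ca
  12 |   3 | cbbbbbcbbbcca
  13 |   9 | cbbbcca
  14 |   0 | cbbcbbbbbcbbbcca
  15 |  13 | cca

SA = [15, 4, 5, 6, 10, 1, 7, 11, 2, 8, 12, 14, 3, 9, 0, 13]
rank  pair      lcp
   1  s[15:],s[4:]  0  ''
   2  s[4:],s[5:]  4  'bbbb'
   3  s[5:],s[6:]  3  'bbb'
   4  s[6:],s[10:]  4  'bbbc'
   5  s[10:],s[1:]  2  'bb'
   6  s[1:],s[7:]  6  'bbcbbb'
   7  s[7:],s[11:]  3  'bbc'
   8  s[11:],s[2:]  1  'b'
   9  s[2:],s[8:]  5  'bcbbb'
  10  s[8:],s[12:]  2  'bc'
  11  s[12:],s[14:]  0  ''
  12  s[14:],s[3:]  1  'c'
  13  s[3:],s[9:]  4  'cbbb'
  14  s[9:],s[0:]  3  'cbb'
  15  s[0:],s[13:]  1  'c'

n(n+1)/2 = 16·17/2 = 136
Σ LCP = 0 + 0 + 4 + 3 + 4 + 2 + 6 + 3 + 1 + 5 + 2 + 0 + 1 + 4 + 3 + 1 = 39
distinct = 136 − 39 = 97

97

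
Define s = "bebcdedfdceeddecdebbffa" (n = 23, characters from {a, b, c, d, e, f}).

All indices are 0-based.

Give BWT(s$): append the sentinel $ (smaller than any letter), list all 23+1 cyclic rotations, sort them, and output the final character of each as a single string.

rank  rotation                  last
    0  $bebcdedfdceeddecdebbffa  a
    1  a$bebcdedfdceeddecdebbff  f
    2  bbffa$bebcdedfdceeddecde  e
    3  bcdedfdceeddecdebbffa$be  e
    4  bebcdedfdceeddecdebbffa$  $
    5  bffa$bebcdedfdceeddecdeb  b
    6  cdebbffa$bebcdedfdceedde  e
    7  cdedfdceeddecdebbffa$beb  b
    8  ceeddecdebbffa$bebcdedfd  d
    9  dceeddecdebbffa$bebcdedf  f
   10  ddecdebbffa$bebcdedfdcee  e
   11  debbffa$bebcdedfdceeddec  c
   12  decdebbffa$bebcdedfdceed  d
   13  dedfdceeddecdebbffa$bebc  c
   14  dfdceeddecdebbffa$bebcde  e
   15  ebbffa$bebcdedfdceeddecd  d
   16  ebcdedfdceeddecdebbffa$b  b
   17  ecdebbffa$bebcdedfdceedd  d
   18  eddecdebbffa$bebcdedfdce  e
   19  edfdceeddecdebbffa$bebcd  d
   20  eeddecdebbffa$bebcdedfdc  c
   21  fa$bebcdedfdceeddecdebbf  f
   22  fdceeddecdebbffa$bebcded  d
   23  ffa$bebcdedfdceeddecdebb  b

afee$bebdfecdcedbdedcfdb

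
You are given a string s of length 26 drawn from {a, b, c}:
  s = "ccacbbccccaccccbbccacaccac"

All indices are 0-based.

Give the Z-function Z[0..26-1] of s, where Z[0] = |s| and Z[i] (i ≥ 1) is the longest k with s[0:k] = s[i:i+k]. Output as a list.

Z[0]=26
i=1: i≥r, start 0; Z[1]=1 scan→box=[1,2)
i=2: i≥r, start 0; Z[2]=0
i=3: i≥r, start 0; Z[3]=1 scan→box=[3,4)
i=4: i≥r, start 0; Z[4]=0
i=5: i≥r, start 0; Z[5]=0
i=6: i≥r, start 0; Z[6]=2 scan→box=[6,8)
i=7: min(r-i=1, Z[1]=1)=1; Z[7]=2 scan→box=[7,9)
i=8: min(r-i=1, Z[1]=1)=1; Z[8]=4 scan→box=[8,12)
i=9: min(r-i=3, Z[1]=1)=1; Z[9]=1
i=10: min(r-i=2, Z[2]=0)=0; Z[10]=0
i=11: min(r-i=1, Z[3]=1)=1; Z[11]=2 scan→box=[11,13)
i=12: min(r-i=1, Z[1]=1)=1; Z[12]=2 scan→box=[12,14)
i=13: min(r-i=1, Z[1]=1)=1; Z[13]=2 scan→box=[13,15)
i=14: min(r-i=1, Z[1]=1)=1; Z[14]=1
i=15: i≥r, start 0; Z[15]=0
i=16: i≥r, start 0; Z[16]=0
i=17: i≥r, start 0; Z[17]=4 scan→box=[17,21)
i=18: min(r-i=3, Z[1]=1)=1; Z[18]=1
i=19: min(r-i=2, Z[2]=0)=0; Z[19]=0
i=20: min(r-i=1, Z[3]=1)=1; Z[20]=1
i=21: i≥r, start 0; Z[21]=0
i=22: i≥r, start 0; Z[22]=4 scan→box=[22,26)
i=23: min(r-i=3, Z[1]=1)=1; Z[23]=1
i=24: min(r-i=2, Z[2]=0)=0; Z[24]=0
i=25: min(r-i=1, Z[3]=1)=1; Z[25]=1

[26, 1, 0, 1, 0, 0, 2, 2, 4, 1, 0, 2, 2, 2, 1, 0, 0, 4, 1, 0, 1, 0, 4, 1, 0, 1]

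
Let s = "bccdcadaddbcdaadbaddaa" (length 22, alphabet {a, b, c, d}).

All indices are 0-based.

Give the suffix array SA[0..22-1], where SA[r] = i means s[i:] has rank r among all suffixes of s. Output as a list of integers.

sorted suffixes:
  #0 SA[0]=21  'a'
  #1 SA[1]=20  'aa'
  #2 SA[2]=13  'aadbaddaa'
  #3 SA[3]=5  'adaddbcdaadbaddaa'
  #4 SA[4]=14  'adbaddaa'
  #5 SA[5]=17  'addaa'
  #6 SA[6]=7  'addbcdaadbaddaa'
  #7 SA[7]=16  'baddaa'
  #8 SA[8]=0  'bccdcadaddbcdaadbaddaa'
  #9 SA[9]=10  'bcdaadbaddaa'
  #10 SA[10]=4  'cadaddbcdaadbaddaa'
  #11 SA[11]=1  'ccdcadaddbcdaadbaddaa'
  #12 SA[12]=11  'cdaadbaddaa'
  #13 SA[13]=2  'cdcadaddbcdaadbaddaa'
  #14 SA[14]=19  'daa'
  #15 SA[15]=12  'daadbaddaa'
  #16 SA[16]=6  'daddbcdaadbaddaa'
  #17 SA[17]=15  'dbaddaa'
  #18 SA[18]=9  'dbcdaadbaddaa'
  #19 SA[19]=3  'dcadaddbcdaadbaddaa'
  #20 SA[20]=18  'ddaa'
  #21 SA[21]=8  'ddbcdaadbaddaa'

[21, 20, 13, 5, 14, 17, 7, 16, 0, 10, 4, 1, 11, 2, 19, 12, 6, 15, 9, 3, 18, 8]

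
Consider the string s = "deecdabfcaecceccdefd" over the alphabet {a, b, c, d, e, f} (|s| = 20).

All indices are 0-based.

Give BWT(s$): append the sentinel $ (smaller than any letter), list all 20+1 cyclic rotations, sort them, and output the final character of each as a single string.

ddcafeeeccfc$ccaeddbe

rank  rotation               last
    0  $deecdabfcaecceccdefd  d
    1  abfcaecceccdefd$deecd  d
    2  aecceccdefd$deecdabfc  c
    3  bfcaecceccdefd$deecda  a
    4  caecceccdefd$deecdabf  f
    5  ccdefd$deecdabfcaecce  e
    6  cceccdefd$deecdabfcae  e
    7  cdabfcaecceccdefd$dee  e
    8  cdefd$deecdabfcaeccec  c
    9  ceccdefd$deecdabfcaec  c
   10  d$deecdabfcaecceccdef  f
   11  dabfcaecceccdefd$deec  c
   12  deecdabfcaecceccdefd$  $
   13  defd$deecdabfcaeccecc  c
   14  eccdefd$deecdabfcaecc  c
   15  ecceccdefd$deecdabfca  a
   16  ecdabfcaecceccdefd$de  e
   17  eecdabfcaecceccdefd$d  d
   18  efd$deecdabfcaecceccd  d
   19  fcaecceccdefd$deecdab  b
   20  fd$deecdabfcaecceccde  e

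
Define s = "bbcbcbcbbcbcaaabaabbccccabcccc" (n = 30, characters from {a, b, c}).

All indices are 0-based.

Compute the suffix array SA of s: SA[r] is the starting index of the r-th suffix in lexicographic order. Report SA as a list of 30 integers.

[12, 13, 16, 14, 17, 24, 15, 7, 0, 18, 10, 5, 8, 3, 1, 25, 19, 29, 11, 23, 6, 9, 4, 2, 28, 22, 27, 21, 26, 20]

rank→(start, suffix):
  0 → (12, 'aaabaabbccccabcccc')
  1 → (13, 'aabaabbccccabcccc')
  2 → (16, 'aabbccccabcccc')
  3 → (14, 'abaabbccccabcccc')
  4 → (17, 'abbccccabcccc')
  5 → (24, 'abcccc')
  6 → (15, 'baabbccccabcccc')
  7 → (7, 'bbcbcaaabaabbccccabcccc')
  8 → (0, 'bbcbcbcbbcbcaaabaabbccccabcccc')
  9 → (18, 'bbccccabcccc')
  10 → (10, 'bcaaabaabbccccabcccc')
  11 → (5, 'bcbbcbcaaabaabbccccabcccc')
  12 → (8, 'bcbcaaabaabbccccabcccc')
  13 → (3, 'bcbcbbcbcaaabaabbccccabcccc')
  14 → (1, 'bcbcbcbbcbcaaabaabbccccabcccc')
  15 → (25, 'bcccc')
  16 → (19, 'bccccabcccc')
  17 → (29, 'c')
  18 → (11, 'caaabaabbccccabcccc')
  19 → (23, 'cabcccc')
  20 → (6, 'cbbcbcaaabaabbccccabcccc')
  21 → (9, 'cbcaaabaabbccccabcccc')
  22 → (4, 'cbcbbcbcaaabaabbccccabcccc')
  23 → (2, 'cbcbcbbcbcaaabaabbccccabcccc')
  24 → (28, 'cc')
  25 → (22, 'ccabcccc')
  26 → (27, 'ccc')
  27 → (21, 'cccabcccc')
  28 → (26, 'cccc')
  29 → (20, 'ccccabcccc')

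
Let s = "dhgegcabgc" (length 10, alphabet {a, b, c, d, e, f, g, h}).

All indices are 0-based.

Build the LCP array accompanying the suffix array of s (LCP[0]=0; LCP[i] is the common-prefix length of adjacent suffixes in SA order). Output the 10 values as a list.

rank→(start, suffix):
  0 → (6, 'abgc')
  1 → (7, 'bgc')
  2 → (9, 'c')
  3 → (5, 'cabgc')
  4 → (0, 'dhgegcabgc')
  5 → (3, 'egcabgc')
  6 → (8, 'gc')
  7 → (4, 'gcabgc')
  8 → (2, 'gegcabgc')
  9 → (1, 'hgegcabgc')

SA = [6, 7, 9, 5, 0, 3, 8, 4, 2, 1]
rank  pair      lcp
   1  s[6:],s[7:]  0  ''
   2  s[7:],s[9:]  0  ''
   3  s[9:],s[5:]  1  'c'
   4  s[5:],s[0:]  0  ''
   5  s[0:],s[3:]  0  ''
   6  s[3:],s[8:]  0  ''
   7  s[8:],s[4:]  2  'gc'
   8  s[4:],s[2:]  1  'g'
   9  s[2:],s[1:]  0  ''

[0, 0, 0, 1, 0, 0, 0, 2, 1, 0]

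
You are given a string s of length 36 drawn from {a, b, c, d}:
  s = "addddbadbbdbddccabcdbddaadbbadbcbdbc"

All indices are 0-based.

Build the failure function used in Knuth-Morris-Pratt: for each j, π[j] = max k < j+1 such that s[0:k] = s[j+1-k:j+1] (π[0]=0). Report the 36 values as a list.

[0, 0, 0, 0, 0, 0, 1, 2, 0, 0, 0, 0, 0, 0, 0, 0, 1, 0, 0, 0, 0, 0, 0, 1, 1, 2, 0, 0, 1, 2, 0, 0, 0, 0, 0, 0]

π[0] = 0
j=1 s[j]='d': π[1]=0 (border '')
j=2 s[j]='d': π[2]=0 (border '')
j=3 s[j]='d': π[3]=0 (border '')
j=4 s[j]='d': π[4]=0 (border '')
j=5 s[j]='b': π[5]=0 (border '')
j=6 s[j]='a': π[6]=1 (border 'a')
j=7 s[j]='d': π[7]=2 (border 'ad')
j=8 s[j]='b': k: 2→0; π[8]=0 (border '')
j=9 s[j]='b': π[9]=0 (border '')
j=10 s[j]='d': π[10]=0 (border '')
j=11 s[j]='b': π[11]=0 (border '')
j=12 s[j]='d': π[12]=0 (border '')
j=13 s[j]='d': π[13]=0 (border '')
j=14 s[j]='c': π[14]=0 (border '')
j=15 s[j]='c': π[15]=0 (border '')
j=16 s[j]='a': π[16]=1 (border 'a')
j=17 s[j]='b': k: 1→0; π[17]=0 (border '')
j=18 s[j]='c': π[18]=0 (border '')
j=19 s[j]='d': π[19]=0 (border '')
j=20 s[j]='b': π[20]=0 (border '')
j=21 s[j]='d': π[21]=0 (border '')
j=22 s[j]='d': π[22]=0 (border '')
j=23 s[j]='a': π[23]=1 (border 'a')
j=24 s[j]='a': k: 1→0; π[24]=1 (border 'a')
j=25 s[j]='d': π[25]=2 (border 'ad')
j=26 s[j]='b': k: 2→0; π[26]=0 (border '')
j=27 s[j]='b': π[27]=0 (border '')
j=28 s[j]='a': π[28]=1 (border 'a')
j=29 s[j]='d': π[29]=2 (border 'ad')
j=30 s[j]='b': k: 2→0; π[30]=0 (border '')
j=31 s[j]='c': π[31]=0 (border '')
j=32 s[j]='b': π[32]=0 (border '')
j=33 s[j]='d': π[33]=0 (border '')
j=34 s[j]='b': π[34]=0 (border '')
j=35 s[j]='c': π[35]=0 (border '')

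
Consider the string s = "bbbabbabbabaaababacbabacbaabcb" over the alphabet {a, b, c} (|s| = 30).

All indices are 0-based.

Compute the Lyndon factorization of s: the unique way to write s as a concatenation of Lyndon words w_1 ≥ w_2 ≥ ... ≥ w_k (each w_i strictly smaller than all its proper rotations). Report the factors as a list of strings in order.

["b", "b", "b", "abb", "abb", "ab", "aaababacbabacbaabcb"]

emit factor 1: 'b' (i=0, period=1)
emit factor 2: 'b' (i=1, period=1)
emit factor 3: 'b' (i=2, period=1)
emit factor 4: 'abb' (i=3, period=3)
emit factor 5: 'abb' (i=6, period=3)
emit factor 6: 'ab' (i=9, period=2)
emit factor 7: 'aaababacbabacbaabcb' (i=11, period=19)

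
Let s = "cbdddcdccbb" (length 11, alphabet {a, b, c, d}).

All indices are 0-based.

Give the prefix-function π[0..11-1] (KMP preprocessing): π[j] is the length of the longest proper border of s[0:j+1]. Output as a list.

π[0] = 0
j=1 s[j]='b': π[1]=0 (border '')
j=2 s[j]='d': π[2]=0 (border '')
j=3 s[j]='d': π[3]=0 (border '')
j=4 s[j]='d': π[4]=0 (border '')
j=5 s[j]='c': π[5]=1 (border 'c')
j=6 s[j]='d': k: 1→0; π[6]=0 (border '')
j=7 s[j]='c': π[7]=1 (border 'c')
j=8 s[j]='c': k: 1→0; π[8]=1 (border 'c')
j=9 s[j]='b': π[9]=2 (border 'cb')
j=10 s[j]='b': k: 2→0; π[10]=0 (border '')

[0, 0, 0, 0, 0, 1, 0, 1, 1, 2, 0]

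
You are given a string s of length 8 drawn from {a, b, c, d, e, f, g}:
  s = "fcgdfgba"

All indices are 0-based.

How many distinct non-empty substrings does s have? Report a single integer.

34

rank→(start, suffix):
  0 → (7, 'a')
  1 → (6, 'ba')
  2 → (1, 'cgdfgba')
  3 → (3, 'dfgba')
  4 → (0, 'fcgdfgba')
  5 → (4, 'fgba')
  6 → (5, 'gba')
  7 → (2, 'gdfgba')

SA = [7, 6, 1, 3, 0, 4, 5, 2]
[i] adj suffixes → lcp
  [1] 7/6 → 0 ('')
  [2] 6/1 → 0 ('')
  [3] 1/3 → 0 ('')
  [4] 3/0 → 0 ('')
  [5] 0/4 → 1 ('f')
  [6] 4/5 → 0 ('')
  [7] 5/2 → 1 ('g')

n(n+1)/2 = 8·9/2 = 36
Σ LCP = 0 + 0 + 0 + 0 + 0 + 1 + 0 + 1 = 2
distinct = 36 − 2 = 34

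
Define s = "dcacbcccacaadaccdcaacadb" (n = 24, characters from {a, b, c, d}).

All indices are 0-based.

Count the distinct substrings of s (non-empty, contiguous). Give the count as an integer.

264

rank→(start, suffix):
  0 → (18, 'aacadb')
  1 → (10, 'aadaccdcaacadb')
  2 → (8, 'acaadaccdcaacadb')
  3 → (19, 'acadb')
  4 → (2, 'acbcccacaadaccdcaacadb')
  5 → (13, 'accdcaacadb')
  6 → (11, 'adaccdcaacadb')
  7 → (21, 'adb')
  8 → (23, 'b')
  9 → (4, 'bcccacaadaccdcaacadb')
  10 → (17, 'caacadb')
  11 → (9, 'caadaccdcaacadb')
  12 → (7, 'cacaadaccdcaacadb')
  13 → (1, 'cacbcccacaadaccdcaacadb')
  14 → (20, 'cadb')
  15 → (3, 'cbcccacaadaccdcaacadb')
  16 → (6, 'ccacaadaccdcaacadb')
  17 → (5, 'cccacaadaccdcaacadb')
  18 → (14, 'ccdcaacadb')
  19 → (15, 'cdcaacadb')
  20 → (12, 'daccdcaacadb')
  21 → (22, 'db')
  22 → (16, 'dcaacadb')
  23 → (0, 'dcacbcccacaadaccdcaacadb')

SA = [18, 10, 8, 19, 2, 13, 11, 21, 23, 4, 17, 9, 7, 1, 20, 3, 6, 5, 14, 15, 12, 22, 16, 0]
rank  pair      lcp
   1  s[18:],s[10:]  2  'aa'
   2  s[10:],s[8:]  1  'a'
   3  s[8:],s[19:]  3  'aca'
   4  s[19:],s[2:]  2  'ac'
   5  s[2:],s[13:]  2  'ac'
   6  s[13:],s[11:]  1  'a'
   7  s[11:],s[21:]  2  'ad'
   8  s[21:],s[23:]  0  ''
   9  s[23:],s[4:]  1  'b'
  10  s[4:],s[17:]  0  ''
  11  s[17:],s[9:]  3  'caa'
  12  s[9:],s[7:]  2  'ca'
  13  s[7:],s[1:]  3  'cac'
  14  s[1:],s[20:]  2  'ca'
  15  s[20:],s[3:]  1  'c'
  16  s[3:],s[6:]  1  'c'
  17  s[6:],s[5:]  2  'cc'
  18  s[5:],s[14:]  2  'cc'
  19  s[14:],s[15:]  1  'c'
  20  s[15:],s[12:]  0  ''
  21  s[12:],s[22:]  1  'd'
  22  s[22:],s[16:]  1  'd'
  23  s[16:],s[0:]  3  'dca'

n(n+1)/2 = 24·25/2 = 300
Σ LCP = 0 + 2 + 1 + 3 + 2 + 2 + 1 + 2 + 0 + 1 + 0 + 3 + 2 + 3 + 2 + 1 + 1 + 2 + 2 + 1 + 0 + 1 + 1 + 3 = 36
distinct = 300 − 36 = 264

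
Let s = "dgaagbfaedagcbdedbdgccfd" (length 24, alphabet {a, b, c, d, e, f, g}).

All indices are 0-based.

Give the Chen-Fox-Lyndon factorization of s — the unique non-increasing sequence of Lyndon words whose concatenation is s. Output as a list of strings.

["dg", "aagbfaedagcbdedbdgccfd"]

emit factor 1: 'dg' (i=0, period=2)
emit factor 2: 'aagbfaedagcbdedbdgccfd' (i=2, period=22)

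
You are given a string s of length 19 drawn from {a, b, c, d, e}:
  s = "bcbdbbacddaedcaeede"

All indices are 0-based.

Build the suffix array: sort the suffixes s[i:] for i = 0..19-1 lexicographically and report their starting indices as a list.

[6, 10, 14, 5, 4, 0, 2, 13, 1, 7, 9, 3, 12, 8, 17, 18, 11, 16, 15]

rank | idx | suffix
   0 |   6 | acddaedcaeede
   1 |  10 | aedcaeede
   2 |  14 | aeede
   3 |   5 | bacddaedcaeede
   4 |   4 | bbacddaedcaeede
   5 |   0 | bcbdbbacddaedcaeede
   6 |   2 | bdbbacddaedcaeede
   7 |  13 | caeede
   8 |   1 | cbdbbacddaedcaeede
   9 |   7 | cddaedcaeede
  10 |   9 | daedcaeede
  11 |   3 | dbbacddaedcaeede
  12 |  12 | dcaeede
  13 |   8 | ddaedcaeede
  14 |  17 | de
  15 |  18 | e
  16 |  11 | edcaeede
  17 |  16 | ede
  18 |  15 | eede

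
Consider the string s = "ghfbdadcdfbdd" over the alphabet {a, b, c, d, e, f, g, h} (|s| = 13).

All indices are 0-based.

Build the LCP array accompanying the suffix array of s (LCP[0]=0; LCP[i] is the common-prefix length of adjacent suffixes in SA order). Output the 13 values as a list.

[0, 0, 2, 0, 0, 1, 1, 1, 1, 0, 3, 0, 0]

rank | idx | suffix
   0 |   5 | adcdfbdd
   1 |   3 | bdadcdfbdd
   2 |  10 | bdd
   3 |   7 | cdfbdd
   4 |  12 | d
   5 |   4 | dadcdfbdd
   6 |   6 | dcdfbdd
   7 |  11 | dd
   8 |   8 | dfbdd
   9 |   2 | fbdadcdfbdd
  10 |   9 | fbdd
  11 |   0 | ghfbdadcdfbdd
  12 |   1 | hfbdadcdfbdd

SA = [5, 3, 10, 7, 12, 4, 6, 11, 8, 2, 9, 0, 1]
[i] adj suffixes → lcp
  [1] 5/3 → 0 ('')
  [2] 3/10 → 2 ('bd')
  [3] 10/7 → 0 ('')
  [4] 7/12 → 0 ('')
  [5] 12/4 → 1 ('d')
  [6] 4/6 → 1 ('d')
  [7] 6/11 → 1 ('d')
  [8] 11/8 → 1 ('d')
  [9] 8/2 → 0 ('')
  [10] 2/9 → 3 ('fbd')
  [11] 9/0 → 0 ('')
  [12] 0/1 → 0 ('')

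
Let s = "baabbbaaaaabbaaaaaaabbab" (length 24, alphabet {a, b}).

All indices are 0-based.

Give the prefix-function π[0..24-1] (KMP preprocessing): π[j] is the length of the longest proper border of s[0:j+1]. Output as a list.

π[0] = 0
j=1 s[j]='a': π[1]=0 (border '')
j=2 s[j]='a': π[2]=0 (border '')
j=3 s[j]='b': π[3]=1 (border 'b')
j=4 s[j]='b': k: 1→0; π[4]=1 (border 'b')
j=5 s[j]='b': k: 1→0; π[5]=1 (border 'b')
j=6 s[j]='a': π[6]=2 (border 'ba')
j=7 s[j]='a': π[7]=3 (border 'baa')
j=8 s[j]='a': k: 3→0; π[8]=0 (border '')
j=9 s[j]='a': π[9]=0 (border '')
j=10 s[j]='a': π[10]=0 (border '')
j=11 s[j]='b': π[11]=1 (border 'b')
j=12 s[j]='b': k: 1→0; π[12]=1 (border 'b')
j=13 s[j]='a': π[13]=2 (border 'ba')
j=14 s[j]='a': π[14]=3 (border 'baa')
j=15 s[j]='a': k: 3→0; π[15]=0 (border '')
j=16 s[j]='a': π[16]=0 (border '')
j=17 s[j]='a': π[17]=0 (border '')
j=18 s[j]='a': π[18]=0 (border '')
j=19 s[j]='a': π[19]=0 (border '')
j=20 s[j]='b': π[20]=1 (border 'b')
j=21 s[j]='b': k: 1→0; π[21]=1 (border 'b')
j=22 s[j]='a': π[22]=2 (border 'ba')
j=23 s[j]='b': k: 2→0; π[23]=1 (border 'b')

[0, 0, 0, 1, 1, 1, 2, 3, 0, 0, 0, 1, 1, 2, 3, 0, 0, 0, 0, 0, 1, 1, 2, 1]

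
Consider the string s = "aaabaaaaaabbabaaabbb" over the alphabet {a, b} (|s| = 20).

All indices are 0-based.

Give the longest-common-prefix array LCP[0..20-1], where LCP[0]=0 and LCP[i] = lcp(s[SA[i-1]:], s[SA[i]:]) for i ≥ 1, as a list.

[0, 5, 4, 3, 4, 5, 2, 3, 4, 1, 5, 2, 3, 0, 1, 4, 2, 1, 2, 2]

rank | idx | suffix
   0 |   4 | aaaaaabbabaaabbb
   1 |   5 | aaaaabbabaaabbb
   2 |   6 | aaaabbabaaabbb
   3 |   0 | aaabaaaaaabbabaaabbb
   4 |   7 | aaabbabaaabbb
   5 |  14 | aaabbb
   6 |   1 | aabaaaaaabbabaaabbb
   7 |   8 | aabbabaaabbb
   8 |  15 | aabbb
   9 |   2 | abaaaaaabbabaaabbb
  10 |  12 | abaaabbb
  11 |   9 | abbabaaabbb
  12 |  16 | abbb
  13 |  19 | b
  14 |   3 | baaaaaabbabaaabbb
  15 |  13 | baaabbb
  16 |  11 | babaaabbb
  17 |  18 | bb
  18 |  10 | bbabaaabbb
  19 |  17 | bbb

SA = [4, 5, 6, 0, 7, 14, 1, 8, 15, 2, 12, 9, 16, 19, 3, 13, 11, 18, 10, 17]
[i] adj suffixes → lcp
  [1] 4/5 → 5 ('aaaaa')
  [2] 5/6 → 4 ('aaaa')
  [3] 6/0 → 3 ('aaa')
  [4] 0/7 → 4 ('aaab')
  [5] 7/14 → 5 ('aaabb')
  [6] 14/1 → 2 ('aa')
  [7] 1/8 → 3 ('aab')
  [8] 8/15 → 4 ('aabb')
  [9] 15/2 → 1 ('a')
  [10] 2/12 → 5 ('abaaa')
  [11] 12/9 → 2 ('ab')
  [12] 9/16 → 3 ('abb')
  [13] 16/19 → 0 ('')
  [14] 19/3 → 1 ('b')
  [15] 3/13 → 4 ('baaa')
  [16] 13/11 → 2 ('ba')
  [17] 11/18 → 1 ('b')
  [18] 18/10 → 2 ('bb')
  [19] 10/17 → 2 ('bb')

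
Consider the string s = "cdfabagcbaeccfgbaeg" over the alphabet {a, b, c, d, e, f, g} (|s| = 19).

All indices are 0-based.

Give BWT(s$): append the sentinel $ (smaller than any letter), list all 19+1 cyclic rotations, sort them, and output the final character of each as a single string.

gfbbbcgage$ccaadcefa

rank  rotation              last
    0  $cdfabagcbaeccfgbaeg  g
    1  abagcbaeccfgbaeg$cdf  f
    2  aeccfgbaeg$cdfabagcb  b
    3  aeg$cdfabagcbaeccfgb  b
    4  agcbaeccfgbaeg$cdfab  b
    5  baeccfgbaeg$cdfabagc  c
    6  baeg$cdfabagcbaeccfg  g
    7  bagcbaeccfgbaeg$cdfa  a
    8  cbaeccfgbaeg$cdfabag  g
    9  ccfgbaeg$cdfabagcbae  e
   10  cdfabagcbaeccfgbaeg$  $
   11  cfgbaeg$cdfabagcbaec  c
   12  dfabagcbaeccfgbaeg$c  c
   13  eccfgbaeg$cdfabagcba  a
   14  eg$cdfabagcbaeccfgba  a
   15  fabagcbaeccfgbaeg$cd  d
   16  fgbaeg$cdfabagcbaecc  c
   17  g$cdfabagcbaeccfgbae  e
   18  gbaeg$cdfabagcbaeccf  f
   19  gcbaeccfgbaeg$cdfaba  a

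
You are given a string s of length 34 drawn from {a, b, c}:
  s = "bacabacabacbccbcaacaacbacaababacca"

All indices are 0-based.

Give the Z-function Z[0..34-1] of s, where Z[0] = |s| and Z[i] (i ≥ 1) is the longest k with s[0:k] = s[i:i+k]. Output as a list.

Z[0]=34
i=1: i≥r, start 0; Z[1]=0
i=2: i≥r, start 0; Z[2]=0
i=3: i≥r, start 0; Z[3]=0
i=4: i≥r, start 0; Z[4]=7 extend→box=[4,11)
i=5: min(r-i=6, Z[1]=0)=0; Z[5]=0
i=6: min(r-i=5, Z[2]=0)=0; Z[6]=0
i=7: min(r-i=4, Z[3]=0)=0; Z[7]=0
i=8: min(r-i=3, Z[4]=7)=3; Z[8]=3
i=9: min(r-i=2, Z[5]=0)=0; Z[9]=0
i=10: min(r-i=1, Z[6]=0)=0; Z[10]=0
i=11: i≥r, start 0; Z[11]=1 extend→box=[11,12)
i=12: i≥r, start 0; Z[12]=0
i=13: i≥r, start 0; Z[13]=0
i=14: i≥r, start 0; Z[14]=1 extend→box=[14,15)
i=15: i≥r, start 0; Z[15]=0
i=16: i≥r, start 0; Z[16]=0
i=17: i≥r, start 0; Z[17]=0
i=18: i≥r, start 0; Z[18]=0
i=19: i≥r, start 0; Z[19]=0
i=20: i≥r, start 0; Z[20]=0
i=21: i≥r, start 0; Z[21]=0
i=22: i≥r, start 0; Z[22]=4 extend→box=[22,26)
i=23: min(r-i=3, Z[1]=0)=0; Z[23]=0
i=24: min(r-i=2, Z[2]=0)=0; Z[24]=0
i=25: min(r-i=1, Z[3]=0)=0; Z[25]=0
i=26: i≥r, start 0; Z[26]=0
i=27: i≥r, start 0; Z[27]=2 extend→box=[27,29)
i=28: min(r-i=1, Z[1]=0)=0; Z[28]=0
i=29: i≥r, start 0; Z[29]=3 extend→box=[29,32)
i=30: min(r-i=2, Z[1]=0)=0; Z[30]=0
i=31: min(r-i=1, Z[2]=0)=0; Z[31]=0
i=32: i≥r, start 0; Z[32]=0
i=33: i≥r, start 0; Z[33]=0

[34, 0, 0, 0, 7, 0, 0, 0, 3, 0, 0, 1, 0, 0, 1, 0, 0, 0, 0, 0, 0, 0, 4, 0, 0, 0, 0, 2, 0, 3, 0, 0, 0, 0]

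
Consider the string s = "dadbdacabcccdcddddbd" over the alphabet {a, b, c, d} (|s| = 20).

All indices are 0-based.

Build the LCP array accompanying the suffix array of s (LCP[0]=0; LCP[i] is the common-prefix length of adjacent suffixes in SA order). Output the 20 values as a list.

[0, 1, 1, 0, 1, 2, 0, 1, 2, 1, 2, 0, 1, 2, 1, 3, 1, 1, 2, 3]

rank | idx | suffix
   0 |   7 | abcccdcddddbd
   1 |   5 | acabcccdcddddbd
   2 |   1 | adbdacabcccdcddddbd
   3 |   8 | bcccdcddddbd
   4 |  18 | bd
   5 |   3 | bdacabcccdcddddbd
   6 |   6 | cabcccdcddddbd
   7 |   9 | cccdcddddbd
   8 |  10 | ccdcddddbd
   9 |  11 | cdcddddbd
  10 |  13 | cddddbd
  11 |  19 | d
  12 |   4 | dacabcccdcddddbd
  13 |   0 | dadbdacabcccdcddddbd
  14 |  17 | dbd
  15 |   2 | dbdacabcccdcddddbd
  16 |  12 | dcddddbd
  17 |  16 | ddbd
  18 |  15 | dddbd
  19 |  14 | ddddbd

SA = [7, 5, 1, 8, 18, 3, 6, 9, 10, 11, 13, 19, 4, 0, 17, 2, 12, 16, 15, 14]
rank  pair      lcp
   1  s[7:],s[5:]  1  'a'
   2  s[5:],s[1:]  1  'a'
   3  s[1:],s[8:]  0  ''
   4  s[8:],s[18:]  1  'b'
   5  s[18:],s[3:]  2  'bd'
   6  s[3:],s[6:]  0  ''
   7  s[6:],s[9:]  1  'c'
   8  s[9:],s[10:]  2  'cc'
   9  s[10:],s[11:]  1  'c'
  10  s[11:],s[13:]  2  'cd'
  11  s[13:],s[19:]  0  ''
  12  s[19:],s[4:]  1  'd'
  13  s[4:],s[0:]  2  'da'
  14  s[0:],s[17:]  1  'd'
  15  s[17:],s[2:]  3  'dbd'
  16  s[2:],s[12:]  1  'd'
  17  s[12:],s[16:]  1  'd'
  18  s[16:],s[15:]  2  'dd'
  19  s[15:],s[14:]  3  'ddd'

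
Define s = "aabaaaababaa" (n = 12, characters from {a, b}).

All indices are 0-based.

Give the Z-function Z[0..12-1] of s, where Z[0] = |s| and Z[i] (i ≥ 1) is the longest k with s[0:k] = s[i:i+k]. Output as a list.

Z[0]=12
i=1: outside box; Z[1]=1 extend→box=[1,2)
i=2: outside box; Z[2]=0
i=3: outside box; Z[3]=2 extend→box=[3,5)
i=4: min(r-i=1, Z[1]=1)=1; Z[4]=2 extend→box=[4,6)
i=5: min(r-i=1, Z[1]=1)=1; Z[5]=4 extend→box=[5,9)
i=6: min(r-i=3, Z[1]=1)=1; Z[6]=1
i=7: min(r-i=2, Z[2]=0)=0; Z[7]=0
i=8: min(r-i=1, Z[3]=2)=1; Z[8]=1
i=9: outside box; Z[9]=0
i=10: outside box; Z[10]=2 extend→box=[10,12)
i=11: min(r-i=1, Z[1]=1)=1; Z[11]=1

[12, 1, 0, 2, 2, 4, 1, 0, 1, 0, 2, 1]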